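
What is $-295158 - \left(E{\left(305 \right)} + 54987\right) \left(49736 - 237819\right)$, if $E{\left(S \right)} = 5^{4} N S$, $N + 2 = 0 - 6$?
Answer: $-276484750237$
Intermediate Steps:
$N = -8$ ($N = -2 + \left(0 - 6\right) = -2 - 6 = -8$)
$E{\left(S \right)} = - 5000 S$ ($E{\left(S \right)} = 5^{4} \left(-8\right) S = 625 \left(-8\right) S = - 5000 S$)
$-295158 - \left(E{\left(305 \right)} + 54987\right) \left(49736 - 237819\right) = -295158 - \left(\left(-5000\right) 305 + 54987\right) \left(49736 - 237819\right) = -295158 - \left(-1525000 + 54987\right) \left(-188083\right) = -295158 - \left(-1470013\right) \left(-188083\right) = -295158 - 276484455079 = -276484750237$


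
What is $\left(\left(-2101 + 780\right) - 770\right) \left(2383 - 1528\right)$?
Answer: $-1787805$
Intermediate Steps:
$\left(\left(-2101 + 780\right) - 770\right) \left(2383 - 1528\right) = \left(-1321 - 770\right) 855 = \left(-2091\right) 855 = -1787805$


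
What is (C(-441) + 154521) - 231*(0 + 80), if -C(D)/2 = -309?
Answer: 136659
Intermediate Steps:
C(D) = 618 (C(D) = -2*(-309) = 618)
(C(-441) + 154521) - 231*(0 + 80) = (618 + 154521) - 231*(0 + 80) = 155139 - 231*80 = 155139 - 18480 = 136659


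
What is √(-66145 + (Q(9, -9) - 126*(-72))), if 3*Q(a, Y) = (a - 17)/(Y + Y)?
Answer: I*√4622901/9 ≈ 238.9*I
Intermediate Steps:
Q(a, Y) = (-17 + a)/(6*Y) (Q(a, Y) = ((a - 17)/(Y + Y))/3 = ((-17 + a)/((2*Y)))/3 = ((-17 + a)*(1/(2*Y)))/3 = ((-17 + a)/(2*Y))/3 = (-17 + a)/(6*Y))
√(-66145 + (Q(9, -9) - 126*(-72))) = √(-66145 + ((⅙)*(-17 + 9)/(-9) - 126*(-72))) = √(-66145 + ((⅙)*(-⅑)*(-8) + 9072)) = √(-66145 + (4/27 + 9072)) = √(-66145 + 244948/27) = √(-1540967/27) = I*√4622901/9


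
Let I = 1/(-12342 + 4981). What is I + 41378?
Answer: 304583457/7361 ≈ 41378.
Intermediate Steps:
I = -1/7361 (I = 1/(-7361) = -1/7361 ≈ -0.00013585)
I + 41378 = -1/7361 + 41378 = 304583457/7361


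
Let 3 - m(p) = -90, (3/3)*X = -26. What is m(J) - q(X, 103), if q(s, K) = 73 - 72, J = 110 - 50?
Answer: 92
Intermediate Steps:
X = -26
J = 60
q(s, K) = 1
m(p) = 93 (m(p) = 3 - 1*(-90) = 3 + 90 = 93)
m(J) - q(X, 103) = 93 - 1*1 = 93 - 1 = 92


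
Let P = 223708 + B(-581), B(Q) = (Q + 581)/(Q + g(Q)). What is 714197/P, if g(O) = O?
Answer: 714197/223708 ≈ 3.1925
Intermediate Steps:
B(Q) = (581 + Q)/(2*Q) (B(Q) = (Q + 581)/(Q + Q) = (581 + Q)/((2*Q)) = (581 + Q)*(1/(2*Q)) = (581 + Q)/(2*Q))
P = 223708 (P = 223708 + (½)*(581 - 581)/(-581) = 223708 + (½)*(-1/581)*0 = 223708 + 0 = 223708)
714197/P = 714197/223708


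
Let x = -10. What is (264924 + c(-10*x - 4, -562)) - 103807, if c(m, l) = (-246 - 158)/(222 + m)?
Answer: 25617401/159 ≈ 1.6112e+5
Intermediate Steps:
c(m, l) = -404/(222 + m)
(264924 + c(-10*x - 4, -562)) - 103807 = (264924 - 404/(222 + (-10*(-10) - 4))) - 103807 = (264924 - 404/(222 + (100 - 4))) - 103807 = (264924 - 404/(222 + 96)) - 103807 = (264924 - 404/318) - 103807 = (264924 - 404*1/318) - 103807 = (264924 - 202/159) - 103807 = 42122714/159 - 103807 = 25617401/159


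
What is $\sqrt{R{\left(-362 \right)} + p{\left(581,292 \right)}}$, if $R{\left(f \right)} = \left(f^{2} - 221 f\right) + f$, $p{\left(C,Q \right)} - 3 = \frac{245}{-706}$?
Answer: $\frac{\sqrt{105013812562}}{706} \approx 459.01$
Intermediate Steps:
$p{\left(C,Q \right)} = \frac{1873}{706}$ ($p{\left(C,Q \right)} = 3 + \frac{245}{-706} = 3 + 245 \left(- \frac{1}{706}\right) = 3 - \frac{245}{706} = \frac{1873}{706}$)
$R{\left(f \right)} = f^{2} - 220 f$
$\sqrt{R{\left(-362 \right)} + p{\left(581,292 \right)}} = \sqrt{- 362 \left(-220 - 362\right) + \frac{1873}{706}} = \sqrt{\left(-362\right) \left(-582\right) + \frac{1873}{706}} = \sqrt{210684 + \frac{1873}{706}} = \sqrt{\frac{148744777}{706}} = \frac{\sqrt{105013812562}}{706}$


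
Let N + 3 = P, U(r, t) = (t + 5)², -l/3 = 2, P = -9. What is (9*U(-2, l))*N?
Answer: -108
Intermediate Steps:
l = -6 (l = -3*2 = -6)
U(r, t) = (5 + t)²
N = -12 (N = -3 - 9 = -12)
(9*U(-2, l))*N = (9*(5 - 6)²)*(-12) = (9*(-1)²)*(-12) = (9*1)*(-12) = 9*(-12) = -108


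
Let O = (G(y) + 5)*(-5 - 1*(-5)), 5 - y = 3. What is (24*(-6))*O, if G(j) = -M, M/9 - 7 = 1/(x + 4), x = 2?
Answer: 0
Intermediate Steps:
y = 2 (y = 5 - 1*3 = 5 - 3 = 2)
M = 129/2 (M = 63 + 9/(2 + 4) = 63 + 9/6 = 63 + 9*(⅙) = 63 + 3/2 = 129/2 ≈ 64.500)
G(j) = -129/2 (G(j) = -1*129/2 = -129/2)
O = 0 (O = (-129/2 + 5)*(-5 - 1*(-5)) = -119*(-5 + 5)/2 = -119/2*0 = 0)
(24*(-6))*O = (24*(-6))*0 = -144*0 = 0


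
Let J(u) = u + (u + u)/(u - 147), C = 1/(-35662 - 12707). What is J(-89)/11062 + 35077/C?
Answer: -2214650572029921/1305316 ≈ -1.6966e+9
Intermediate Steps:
C = -1/48369 (C = 1/(-48369) = -1/48369 ≈ -2.0674e-5)
J(u) = u + 2*u/(-147 + u) (J(u) = u + (2*u)/(-147 + u) = u + 2*u/(-147 + u))
J(-89)/11062 + 35077/C = -89*(-145 - 89)/(-147 - 89)/11062 + 35077/(-1/48369) = -89*(-234)/(-236)*(1/11062) + 35077*(-48369) = -89*(-1/236)*(-234)*(1/11062) - 1696639413 = -10413/118*1/11062 - 1696639413 = -10413/1305316 - 1696639413 = -2214650572029921/1305316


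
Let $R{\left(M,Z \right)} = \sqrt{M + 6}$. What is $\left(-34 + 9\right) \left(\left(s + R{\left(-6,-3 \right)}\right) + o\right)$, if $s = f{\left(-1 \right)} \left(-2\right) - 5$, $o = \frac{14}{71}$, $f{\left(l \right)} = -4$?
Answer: $- \frac{5675}{71} \approx -79.93$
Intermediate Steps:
$R{\left(M,Z \right)} = \sqrt{6 + M}$
$o = \frac{14}{71}$ ($o = 14 \cdot \frac{1}{71} = \frac{14}{71} \approx 0.19718$)
$s = 3$ ($s = \left(-4\right) \left(-2\right) - 5 = 8 - 5 = 3$)
$\left(-34 + 9\right) \left(\left(s + R{\left(-6,-3 \right)}\right) + o\right) = \left(-34 + 9\right) \left(\left(3 + \sqrt{6 - 6}\right) + \frac{14}{71}\right) = - 25 \left(\left(3 + \sqrt{0}\right) + \frac{14}{71}\right) = - 25 \left(\left(3 + 0\right) + \frac{14}{71}\right) = - 25 \left(3 + \frac{14}{71}\right) = \left(-25\right) \frac{227}{71} = - \frac{5675}{71}$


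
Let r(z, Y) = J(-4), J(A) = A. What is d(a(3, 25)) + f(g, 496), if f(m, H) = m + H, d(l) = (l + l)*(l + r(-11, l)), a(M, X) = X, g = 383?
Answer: 1929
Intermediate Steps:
r(z, Y) = -4
d(l) = 2*l*(-4 + l) (d(l) = (l + l)*(l - 4) = (2*l)*(-4 + l) = 2*l*(-4 + l))
f(m, H) = H + m
d(a(3, 25)) + f(g, 496) = 2*25*(-4 + 25) + (496 + 383) = 2*25*21 + 879 = 1050 + 879 = 1929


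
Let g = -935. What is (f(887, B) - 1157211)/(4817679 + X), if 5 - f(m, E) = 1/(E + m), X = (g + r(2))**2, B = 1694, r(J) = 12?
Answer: -2986748687/14633258248 ≈ -0.20411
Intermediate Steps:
X = 851929 (X = (-935 + 12)**2 = (-923)**2 = 851929)
f(m, E) = 5 - 1/(E + m)
(f(887, B) - 1157211)/(4817679 + X) = ((-1 + 5*1694 + 5*887)/(1694 + 887) - 1157211)/(4817679 + 851929) = ((-1 + 8470 + 4435)/2581 - 1157211)/5669608 = ((1/2581)*12904 - 1157211)*(1/5669608) = (12904/2581 - 1157211)*(1/5669608) = -2986748687/2581*1/5669608 = -2986748687/14633258248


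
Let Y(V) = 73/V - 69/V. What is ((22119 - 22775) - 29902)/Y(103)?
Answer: -1573737/2 ≈ -7.8687e+5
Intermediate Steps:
Y(V) = 4/V
((22119 - 22775) - 29902)/Y(103) = ((22119 - 22775) - 29902)/((4/103)) = (-656 - 29902)/((4*(1/103))) = -30558/4/103 = -30558*103/4 = -1573737/2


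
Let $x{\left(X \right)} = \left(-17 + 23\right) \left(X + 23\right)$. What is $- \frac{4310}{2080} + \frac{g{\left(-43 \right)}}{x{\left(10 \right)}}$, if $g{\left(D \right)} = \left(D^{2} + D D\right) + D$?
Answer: $\frac{337451}{20592} \approx 16.387$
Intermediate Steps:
$g{\left(D \right)} = D + 2 D^{2}$ ($g{\left(D \right)} = \left(D^{2} + D^{2}\right) + D = 2 D^{2} + D = D + 2 D^{2}$)
$x{\left(X \right)} = 138 + 6 X$ ($x{\left(X \right)} = 6 \left(23 + X\right) = 138 + 6 X$)
$- \frac{4310}{2080} + \frac{g{\left(-43 \right)}}{x{\left(10 \right)}} = - \frac{4310}{2080} + \frac{\left(-43\right) \left(1 + 2 \left(-43\right)\right)}{138 + 6 \cdot 10} = \left(-4310\right) \frac{1}{2080} + \frac{\left(-43\right) \left(1 - 86\right)}{138 + 60} = - \frac{431}{208} + \frac{\left(-43\right) \left(-85\right)}{198} = - \frac{431}{208} + 3655 \cdot \frac{1}{198} = - \frac{431}{208} + \frac{3655}{198} = \frac{337451}{20592}$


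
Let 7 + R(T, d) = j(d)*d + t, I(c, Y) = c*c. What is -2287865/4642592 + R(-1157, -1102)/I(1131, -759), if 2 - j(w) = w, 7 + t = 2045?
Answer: -73207975597/50757458336 ≈ -1.4423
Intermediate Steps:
t = 2038 (t = -7 + 2045 = 2038)
j(w) = 2 - w
I(c, Y) = c²
R(T, d) = 2031 + d*(2 - d) (R(T, d) = -7 + ((2 - d)*d + 2038) = -7 + (d*(2 - d) + 2038) = -7 + (2038 + d*(2 - d)) = 2031 + d*(2 - d))
-2287865/4642592 + R(-1157, -1102)/I(1131, -759) = -2287865/4642592 + (2031 - 1*(-1102)*(-2 - 1102))/(1131²) = -2287865*1/4642592 + (2031 - 1*(-1102)*(-1104))/1279161 = -2287865/4642592 + (2031 - 1216608)*(1/1279161) = -2287865/4642592 - 1214577*1/1279161 = -2287865/4642592 - 10381/10933 = -73207975597/50757458336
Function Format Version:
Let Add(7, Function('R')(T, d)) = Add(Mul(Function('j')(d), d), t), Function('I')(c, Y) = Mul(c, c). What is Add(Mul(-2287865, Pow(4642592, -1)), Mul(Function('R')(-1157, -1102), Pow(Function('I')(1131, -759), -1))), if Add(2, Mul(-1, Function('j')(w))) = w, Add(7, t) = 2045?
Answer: Rational(-73207975597, 50757458336) ≈ -1.4423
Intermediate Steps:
t = 2038 (t = Add(-7, 2045) = 2038)
Function('j')(w) = Add(2, Mul(-1, w))
Function('I')(c, Y) = Pow(c, 2)
Function('R')(T, d) = Add(2031, Mul(d, Add(2, Mul(-1, d)))) (Function('R')(T, d) = Add(-7, Add(Mul(Add(2, Mul(-1, d)), d), 2038)) = Add(-7, Add(Mul(d, Add(2, Mul(-1, d))), 2038)) = Add(-7, Add(2038, Mul(d, Add(2, Mul(-1, d))))) = Add(2031, Mul(d, Add(2, Mul(-1, d)))))
Add(Mul(-2287865, Pow(4642592, -1)), Mul(Function('R')(-1157, -1102), Pow(Function('I')(1131, -759), -1))) = Add(Mul(-2287865, Pow(4642592, -1)), Mul(Add(2031, Mul(-1, -1102, Add(-2, -1102))), Pow(Pow(1131, 2), -1))) = Add(Mul(-2287865, Rational(1, 4642592)), Mul(Add(2031, Mul(-1, -1102, -1104)), Pow(1279161, -1))) = Add(Rational(-2287865, 4642592), Mul(Add(2031, -1216608), Rational(1, 1279161))) = Add(Rational(-2287865, 4642592), Mul(-1214577, Rational(1, 1279161))) = Add(Rational(-2287865, 4642592), Rational(-10381, 10933)) = Rational(-73207975597, 50757458336)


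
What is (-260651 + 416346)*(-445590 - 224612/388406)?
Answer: -13473071040597820/194203 ≈ -6.9376e+10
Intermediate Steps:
(-260651 + 416346)*(-445590 - 224612/388406) = 155695*(-445590 - 224612*1/388406) = 155695*(-445590 - 112306/194203) = 155695*(-86535027076/194203) = -13473071040597820/194203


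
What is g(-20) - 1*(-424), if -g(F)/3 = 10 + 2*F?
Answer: 514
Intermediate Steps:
g(F) = -30 - 6*F (g(F) = -3*(10 + 2*F) = -30 - 6*F)
g(-20) - 1*(-424) = (-30 - 6*(-20)) - 1*(-424) = (-30 + 120) + 424 = 90 + 424 = 514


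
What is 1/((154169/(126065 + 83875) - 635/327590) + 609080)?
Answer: 6877424460/4188906727187881 ≈ 1.6418e-6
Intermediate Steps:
1/((154169/(126065 + 83875) - 635/327590) + 609080) = 1/((154169/209940 - 635*1/327590) + 609080) = 1/((154169*(1/209940) - 127/65518) + 609080) = 1/((154169/209940 - 127/65518) + 609080) = 1/(5037091081/6877424460 + 609080) = 1/(4188906727187881/6877424460) = 6877424460/4188906727187881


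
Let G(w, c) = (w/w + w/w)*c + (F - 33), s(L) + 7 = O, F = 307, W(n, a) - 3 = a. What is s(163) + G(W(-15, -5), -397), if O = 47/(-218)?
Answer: -114933/218 ≈ -527.22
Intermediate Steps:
O = -47/218 (O = 47*(-1/218) = -47/218 ≈ -0.21560)
W(n, a) = 3 + a
s(L) = -1573/218 (s(L) = -7 - 47/218 = -1573/218)
G(w, c) = 274 + 2*c (G(w, c) = (w/w + w/w)*c + (307 - 33) = (1 + 1)*c + 274 = 2*c + 274 = 274 + 2*c)
s(163) + G(W(-15, -5), -397) = -1573/218 + (274 + 2*(-397)) = -1573/218 + (274 - 794) = -1573/218 - 520 = -114933/218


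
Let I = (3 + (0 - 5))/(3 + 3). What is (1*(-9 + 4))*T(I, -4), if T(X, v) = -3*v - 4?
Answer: -40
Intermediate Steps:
I = -1/3 (I = (3 - 5)/6 = -2*1/6 = -1/3 ≈ -0.33333)
T(X, v) = -4 - 3*v
(1*(-9 + 4))*T(I, -4) = (1*(-9 + 4))*(-4 - 3*(-4)) = (1*(-5))*(-4 + 12) = -5*8 = -40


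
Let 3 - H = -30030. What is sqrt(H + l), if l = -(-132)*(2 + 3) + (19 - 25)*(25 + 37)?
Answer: 3*sqrt(3369) ≈ 174.13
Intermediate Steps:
H = 30033 (H = 3 - 1*(-30030) = 3 + 30030 = 30033)
l = 288 (l = -(-132)*5 - 6*62 = -33*(-20) - 372 = 660 - 372 = 288)
sqrt(H + l) = sqrt(30033 + 288) = sqrt(30321) = 3*sqrt(3369)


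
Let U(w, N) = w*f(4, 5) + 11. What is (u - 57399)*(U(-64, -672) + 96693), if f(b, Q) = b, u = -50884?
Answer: -10443678784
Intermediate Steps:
U(w, N) = 11 + 4*w (U(w, N) = w*4 + 11 = 4*w + 11 = 11 + 4*w)
(u - 57399)*(U(-64, -672) + 96693) = (-50884 - 57399)*((11 + 4*(-64)) + 96693) = -108283*((11 - 256) + 96693) = -108283*(-245 + 96693) = -108283*96448 = -10443678784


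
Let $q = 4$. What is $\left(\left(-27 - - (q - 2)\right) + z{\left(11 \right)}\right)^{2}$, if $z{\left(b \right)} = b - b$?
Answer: $625$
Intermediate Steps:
$z{\left(b \right)} = 0$
$\left(\left(-27 - - (q - 2)\right) + z{\left(11 \right)}\right)^{2} = \left(\left(-27 - - (4 - 2)\right) + 0\right)^{2} = \left(\left(-27 - \left(-1\right) 2\right) + 0\right)^{2} = \left(\left(-27 - -2\right) + 0\right)^{2} = \left(\left(-27 + 2\right) + 0\right)^{2} = \left(-25 + 0\right)^{2} = \left(-25\right)^{2} = 625$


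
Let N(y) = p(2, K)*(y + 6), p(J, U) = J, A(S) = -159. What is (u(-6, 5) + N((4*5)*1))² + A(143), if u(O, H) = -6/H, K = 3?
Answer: 60541/25 ≈ 2421.6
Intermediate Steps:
N(y) = 12 + 2*y (N(y) = 2*(y + 6) = 2*(6 + y) = 12 + 2*y)
(u(-6, 5) + N((4*5)*1))² + A(143) = (-6/5 + (12 + 2*((4*5)*1)))² - 159 = (-6*⅕ + (12 + 2*(20*1)))² - 159 = (-6/5 + (12 + 2*20))² - 159 = (-6/5 + (12 + 40))² - 159 = (-6/5 + 52)² - 159 = (254/5)² - 159 = 64516/25 - 159 = 60541/25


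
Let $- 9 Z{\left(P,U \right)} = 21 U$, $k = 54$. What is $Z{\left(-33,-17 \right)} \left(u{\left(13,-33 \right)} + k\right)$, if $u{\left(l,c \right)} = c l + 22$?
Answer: $- \frac{42007}{3} \approx -14002.0$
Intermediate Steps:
$Z{\left(P,U \right)} = - \frac{7 U}{3}$ ($Z{\left(P,U \right)} = - \frac{21 U}{9} = - \frac{7 U}{3}$)
$u{\left(l,c \right)} = 22 + c l$
$Z{\left(-33,-17 \right)} \left(u{\left(13,-33 \right)} + k\right) = \left(- \frac{7}{3}\right) \left(-17\right) \left(\left(22 - 429\right) + 54\right) = \frac{119 \left(\left(22 - 429\right) + 54\right)}{3} = \frac{119 \left(-407 + 54\right)}{3} = \frac{119}{3} \left(-353\right) = - \frac{42007}{3}$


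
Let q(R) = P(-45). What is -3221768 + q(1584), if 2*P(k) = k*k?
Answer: -6441511/2 ≈ -3.2208e+6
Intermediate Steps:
P(k) = k²/2 (P(k) = (k*k)/2 = k²/2)
q(R) = 2025/2 (q(R) = (½)*(-45)² = (½)*2025 = 2025/2)
-3221768 + q(1584) = -3221768 + 2025/2 = -6441511/2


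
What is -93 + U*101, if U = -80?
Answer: -8173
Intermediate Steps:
-93 + U*101 = -93 - 80*101 = -93 - 8080 = -8173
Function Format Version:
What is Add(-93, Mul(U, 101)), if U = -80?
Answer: -8173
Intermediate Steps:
Add(-93, Mul(U, 101)) = Add(-93, Mul(-80, 101)) = Add(-93, -8080) = -8173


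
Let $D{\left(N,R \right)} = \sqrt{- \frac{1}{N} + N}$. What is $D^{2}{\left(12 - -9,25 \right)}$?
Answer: $\frac{440}{21} \approx 20.952$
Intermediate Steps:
$D{\left(N,R \right)} = \sqrt{N - \frac{1}{N}}$
$D^{2}{\left(12 - -9,25 \right)} = \left(\sqrt{\left(12 - -9\right) - \frac{1}{12 - -9}}\right)^{2} = \left(\sqrt{\left(12 + 9\right) - \frac{1}{12 + 9}}\right)^{2} = \left(\sqrt{21 - \frac{1}{21}}\right)^{2} = \left(\sqrt{\frac{440}{21}}\right)^{2} = \left(\frac{2 \sqrt{2310}}{21}\right)^{2} = \frac{440}{21}$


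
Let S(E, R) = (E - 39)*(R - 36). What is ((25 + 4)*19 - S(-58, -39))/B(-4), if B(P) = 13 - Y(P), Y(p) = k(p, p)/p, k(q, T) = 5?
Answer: -26896/57 ≈ -471.86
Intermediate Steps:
S(E, R) = (-39 + E)*(-36 + R)
Y(p) = 5/p
B(P) = 13 - 5/P
((25 + 4)*19 - S(-58, -39))/B(-4) = ((25 + 4)*19 - (1404 - 39*(-39) - 36*(-58) - 58*(-39)))/(13 - 5/(-4)) = (29*19 - (1404 + 1521 + 2088 + 2262))/(13 - 5*(-1/4)) = (551 - 1*7275)/(13 + 5/4) = (551 - 7275)/(57/4) = -6724*4/57 = -26896/57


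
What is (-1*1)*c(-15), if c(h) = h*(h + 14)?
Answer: -15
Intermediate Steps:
c(h) = h*(14 + h)
(-1*1)*c(-15) = (-1*1)*(-15*(14 - 15)) = -(-15)*(-1) = -1*15 = -15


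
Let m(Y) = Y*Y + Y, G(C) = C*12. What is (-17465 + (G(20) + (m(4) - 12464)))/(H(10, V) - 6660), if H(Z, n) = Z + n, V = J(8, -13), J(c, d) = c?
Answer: 29669/6642 ≈ 4.4669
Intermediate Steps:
G(C) = 12*C
m(Y) = Y + Y² (m(Y) = Y² + Y = Y + Y²)
V = 8
(-17465 + (G(20) + (m(4) - 12464)))/(H(10, V) - 6660) = (-17465 + (12*20 + (4*(1 + 4) - 12464)))/((10 + 8) - 6660) = (-17465 + (240 + (4*5 - 12464)))/(18 - 6660) = (-17465 + (240 + (20 - 12464)))/(-6642) = (-17465 + (240 - 12444))*(-1/6642) = (-17465 - 12204)*(-1/6642) = -29669*(-1/6642) = 29669/6642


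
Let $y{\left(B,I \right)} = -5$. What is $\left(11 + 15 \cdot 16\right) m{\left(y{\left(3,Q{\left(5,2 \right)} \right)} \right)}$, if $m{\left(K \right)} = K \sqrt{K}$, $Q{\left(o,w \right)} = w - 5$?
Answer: $- 1255 i \sqrt{5} \approx - 2806.3 i$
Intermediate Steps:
$Q{\left(o,w \right)} = -5 + w$
$m{\left(K \right)} = K^{\frac{3}{2}}$
$\left(11 + 15 \cdot 16\right) m{\left(y{\left(3,Q{\left(5,2 \right)} \right)} \right)} = \left(11 + 15 \cdot 16\right) \left(-5\right)^{\frac{3}{2}} = \left(11 + 240\right) \left(- 5 i \sqrt{5}\right) = 251 \left(- 5 i \sqrt{5}\right) = - 1255 i \sqrt{5}$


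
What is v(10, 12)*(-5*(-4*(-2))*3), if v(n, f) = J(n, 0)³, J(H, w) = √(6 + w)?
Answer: -720*√6 ≈ -1763.6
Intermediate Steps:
v(n, f) = 6*√6 (v(n, f) = (√(6 + 0))³ = (√6)³ = 6*√6)
v(10, 12)*(-5*(-4*(-2))*3) = (6*√6)*(-5*(-4*(-2))*3) = (6*√6)*(-40*3) = (6*√6)*(-5*24) = (6*√6)*(-120) = -720*√6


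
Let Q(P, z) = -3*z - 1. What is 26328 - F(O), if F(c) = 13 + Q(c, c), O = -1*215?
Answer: 25671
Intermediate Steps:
O = -215
Q(P, z) = -1 - 3*z
F(c) = 12 - 3*c (F(c) = 13 + (-1 - 3*c) = 12 - 3*c)
26328 - F(O) = 26328 - (12 - 3*(-215)) = 26328 - (12 + 645) = 26328 - 1*657 = 26328 - 657 = 25671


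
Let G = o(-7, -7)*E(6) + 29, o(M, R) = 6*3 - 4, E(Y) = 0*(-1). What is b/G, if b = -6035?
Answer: -6035/29 ≈ -208.10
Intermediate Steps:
E(Y) = 0
o(M, R) = 14 (o(M, R) = 18 - 4 = 14)
G = 29 (G = 14*0 + 29 = 0 + 29 = 29)
b/G = -6035/29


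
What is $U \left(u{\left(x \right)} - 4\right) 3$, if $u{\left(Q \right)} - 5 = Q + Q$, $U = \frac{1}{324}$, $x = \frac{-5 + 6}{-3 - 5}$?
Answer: $\frac{1}{144} \approx 0.0069444$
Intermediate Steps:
$x = - \frac{1}{8}$ ($x = 1 \frac{1}{-8} = 1 \left(- \frac{1}{8}\right) = - \frac{1}{8} \approx -0.125$)
$U = \frac{1}{324} \approx 0.0030864$
$u{\left(Q \right)} = 5 + 2 Q$ ($u{\left(Q \right)} = 5 + \left(Q + Q\right) = 5 + 2 Q$)
$U \left(u{\left(x \right)} - 4\right) 3 = \frac{\left(\left(5 + 2 \left(- \frac{1}{8}\right)\right) - 4\right) 3}{324} = \frac{\left(\left(5 - \frac{1}{4}\right) - 4\right) 3}{324} = \frac{\left(\frac{19}{4} - 4\right) 3}{324} = \frac{\frac{3}{4} \cdot 3}{324} = \frac{1}{324} \cdot \frac{9}{4} = \frac{1}{144}$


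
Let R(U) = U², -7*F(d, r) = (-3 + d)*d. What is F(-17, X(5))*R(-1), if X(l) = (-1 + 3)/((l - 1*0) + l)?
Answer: -340/7 ≈ -48.571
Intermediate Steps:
X(l) = 1/l (X(l) = 2/((l + 0) + l) = 2/(l + l) = 2/((2*l)) = 2*(1/(2*l)) = 1/l)
F(d, r) = -d*(-3 + d)/7 (F(d, r) = -(-3 + d)*d/7 = -d*(-3 + d)/7)
F(-17, X(5))*R(-1) = ((⅐)*(-17)*(3 - 1*(-17)))*(-1)² = ((⅐)*(-17)*(3 + 17))*1 = ((⅐)*(-17)*20)*1 = -340/7*1 = -340/7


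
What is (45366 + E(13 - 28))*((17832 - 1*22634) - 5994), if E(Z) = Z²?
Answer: -492200436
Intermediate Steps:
(45366 + E(13 - 28))*((17832 - 1*22634) - 5994) = (45366 + (13 - 28)²)*((17832 - 1*22634) - 5994) = (45366 + (-15)²)*((17832 - 22634) - 5994) = (45366 + 225)*(-4802 - 5994) = 45591*(-10796) = -492200436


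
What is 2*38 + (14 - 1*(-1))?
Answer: 91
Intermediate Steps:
2*38 + (14 - 1*(-1)) = 76 + (14 + 1) = 76 + 15 = 91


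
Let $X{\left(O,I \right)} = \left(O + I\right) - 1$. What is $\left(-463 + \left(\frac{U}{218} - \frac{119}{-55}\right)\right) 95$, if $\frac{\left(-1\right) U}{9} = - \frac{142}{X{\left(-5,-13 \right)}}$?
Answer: $- \frac{52526711}{1199} \approx -43809.0$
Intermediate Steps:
$X{\left(O,I \right)} = -1 + I + O$ ($X{\left(O,I \right)} = \left(I + O\right) - 1 = -1 + I + O$)
$U = - \frac{1278}{19}$ ($U = - 9 \left(- \frac{142}{-1 - 13 - 5}\right) = - 9 \left(- \frac{142}{-19}\right) = - 9 \left(\left(-142\right) \left(- \frac{1}{19}\right)\right) = \left(-9\right) \frac{142}{19} = - \frac{1278}{19} \approx -67.263$)
$\left(-463 + \left(\frac{U}{218} - \frac{119}{-55}\right)\right) 95 = \left(-463 - \left(- \frac{119}{55} + \frac{639}{2071}\right)\right) 95 = \left(-463 - - \frac{211304}{113905}\right) 95 = \left(-463 + \left(- \frac{639}{2071} + \frac{119}{55}\right)\right) 95 = \left(-463 + \frac{211304}{113905}\right) 95 = \left(- \frac{52526711}{113905}\right) 95 = - \frac{52526711}{1199}$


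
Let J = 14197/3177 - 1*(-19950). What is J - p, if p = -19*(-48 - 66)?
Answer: 56513965/3177 ≈ 17788.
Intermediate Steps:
J = 63395347/3177 (J = 14197*(1/3177) + 19950 = 14197/3177 + 19950 = 63395347/3177 ≈ 19954.)
p = 2166 (p = -19*(-114) = 2166)
J - p = 63395347/3177 - 1*2166 = 63395347/3177 - 2166 = 56513965/3177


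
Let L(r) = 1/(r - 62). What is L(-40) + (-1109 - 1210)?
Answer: -236539/102 ≈ -2319.0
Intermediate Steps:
L(r) = 1/(-62 + r)
L(-40) + (-1109 - 1210) = 1/(-62 - 40) + (-1109 - 1210) = 1/(-102) - 2319 = -1/102 - 2319 = -236539/102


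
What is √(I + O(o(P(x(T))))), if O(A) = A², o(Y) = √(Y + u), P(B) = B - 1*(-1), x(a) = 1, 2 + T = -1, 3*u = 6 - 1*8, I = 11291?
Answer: √101631/3 ≈ 106.27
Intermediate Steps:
u = -⅔ (u = (6 - 1*8)/3 = (6 - 8)/3 = (⅓)*(-2) = -⅔ ≈ -0.66667)
T = -3 (T = -2 - 1 = -3)
P(B) = 1 + B (P(B) = B + 1 = 1 + B)
o(Y) = √(-⅔ + Y) (o(Y) = √(Y - ⅔) = √(-⅔ + Y))
√(I + O(o(P(x(T))))) = √(11291 + (√(-6 + 9*(1 + 1))/3)²) = √(11291 + (√(-6 + 9*2)/3)²) = √(11291 + (√(-6 + 18)/3)²) = √(11291 + (√12/3)²) = √(11291 + ((2*√3)/3)²) = √(11291 + (2*√3/3)²) = √(11291 + 4/3) = √(33877/3) = √101631/3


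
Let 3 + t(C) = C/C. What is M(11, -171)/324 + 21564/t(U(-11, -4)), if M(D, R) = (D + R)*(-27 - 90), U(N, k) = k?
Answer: -96518/9 ≈ -10724.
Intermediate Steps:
t(C) = -2 (t(C) = -3 + C/C = -3 + 1 = -2)
M(D, R) = -117*D - 117*R (M(D, R) = (D + R)*(-117) = -117*D - 117*R)
M(11, -171)/324 + 21564/t(U(-11, -4)) = (-117*11 - 117*(-171))/324 + 21564/(-2) = (-1287 + 20007)*(1/324) + 21564*(-½) = 18720*(1/324) - 10782 = 520/9 - 10782 = -96518/9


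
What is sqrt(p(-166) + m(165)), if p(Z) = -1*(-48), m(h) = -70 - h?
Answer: I*sqrt(187) ≈ 13.675*I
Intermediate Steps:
p(Z) = 48
sqrt(p(-166) + m(165)) = sqrt(48 + (-70 - 1*165)) = sqrt(48 + (-70 - 165)) = sqrt(48 - 235) = sqrt(-187) = I*sqrt(187)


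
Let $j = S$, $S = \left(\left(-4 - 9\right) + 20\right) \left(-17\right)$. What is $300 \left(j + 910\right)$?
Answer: $237300$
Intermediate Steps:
$S = -119$ ($S = \left(\left(-4 - 9\right) + 20\right) \left(-17\right) = \left(-13 + 20\right) \left(-17\right) = 7 \left(-17\right) = -119$)
$j = -119$
$300 \left(j + 910\right) = 300 \left(-119 + 910\right) = 300 \cdot 791 = 237300$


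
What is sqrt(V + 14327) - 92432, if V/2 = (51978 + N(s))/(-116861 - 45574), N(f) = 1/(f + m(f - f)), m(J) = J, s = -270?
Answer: -92432 + 2*sqrt(102705764486)/5355 ≈ -92312.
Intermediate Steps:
N(f) = 1/f (N(f) = 1/(f + (f - f)) = 1/(f + 0) = 1/f)
V = -1079543/1686825 (V = 2*((51978 + 1/(-270))/(-116861 - 45574)) = 2*((51978 - 1/270)/(-162435)) = 2*((14034059/270)*(-1/162435)) = 2*(-1079543/3373650) = -1079543/1686825 ≈ -0.63999)
sqrt(V + 14327) - 92432 = sqrt(-1079543/1686825 + 14327) - 92432 = sqrt(24166062232/1686825) - 92432 = 2*sqrt(102705764486)/5355 - 92432 = -92432 + 2*sqrt(102705764486)/5355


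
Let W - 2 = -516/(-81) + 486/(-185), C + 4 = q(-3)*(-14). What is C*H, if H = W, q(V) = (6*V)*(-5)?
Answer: -36261632/4995 ≈ -7259.6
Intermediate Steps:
q(V) = -30*V
C = -1264 (C = -4 - 30*(-3)*(-14) = -4 + 90*(-14) = -4 - 1260 = -1264)
W = 28688/4995 (W = 2 + (-516/(-81) + 486/(-185)) = 2 + (-516*(-1/81) + 486*(-1/185)) = 2 + (172/27 - 486/185) = 2 + 18698/4995 = 28688/4995 ≈ 5.7433)
H = 28688/4995 ≈ 5.7433
C*H = -1264*28688/4995 = -36261632/4995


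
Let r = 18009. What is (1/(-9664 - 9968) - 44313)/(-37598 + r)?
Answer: 869952817/384571248 ≈ 2.2621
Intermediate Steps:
(1/(-9664 - 9968) - 44313)/(-37598 + r) = (1/(-9664 - 9968) - 44313)/(-37598 + 18009) = (1/(-19632) - 44313)/(-19589) = (-1/19632 - 44313)*(-1/19589) = -869952817/19632*(-1/19589) = 869952817/384571248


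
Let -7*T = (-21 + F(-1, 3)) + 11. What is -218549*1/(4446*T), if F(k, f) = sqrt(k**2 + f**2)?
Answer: -1529843/40014 - 1529843*sqrt(10)/400140 ≈ -50.323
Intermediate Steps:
F(k, f) = sqrt(f**2 + k**2)
T = 10/7 - sqrt(10)/7 (T = -((-21 + sqrt(3**2 + (-1)**2)) + 11)/7 = -((-21 + sqrt(9 + 1)) + 11)/7 = -((-21 + sqrt(10)) + 11)/7 = -(-10 + sqrt(10))/7 = 10/7 - sqrt(10)/7 ≈ 0.97682)
-218549*1/(4446*T) = -218549*1/(4446*(10/7 - sqrt(10)/7)) = -218549/(44460/7 - 4446*sqrt(10)/7)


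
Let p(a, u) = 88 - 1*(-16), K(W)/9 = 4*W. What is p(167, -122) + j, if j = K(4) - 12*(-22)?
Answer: 512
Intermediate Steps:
K(W) = 36*W (K(W) = 9*(4*W) = 36*W)
j = 408 (j = 36*4 - 12*(-22) = 144 + 264 = 408)
p(a, u) = 104 (p(a, u) = 88 + 16 = 104)
p(167, -122) + j = 104 + 408 = 512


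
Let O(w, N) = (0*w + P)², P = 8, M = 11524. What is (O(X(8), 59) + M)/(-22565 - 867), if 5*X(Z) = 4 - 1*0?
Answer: -2897/5858 ≈ -0.49454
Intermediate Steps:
X(Z) = ⅘ (X(Z) = (4 - 1*0)/5 = (4 + 0)/5 = (⅕)*4 = ⅘)
O(w, N) = 64 (O(w, N) = (0*w + 8)² = (0 + 8)² = 8² = 64)
(O(X(8), 59) + M)/(-22565 - 867) = (64 + 11524)/(-22565 - 867) = 11588/(-23432) = 11588*(-1/23432) = -2897/5858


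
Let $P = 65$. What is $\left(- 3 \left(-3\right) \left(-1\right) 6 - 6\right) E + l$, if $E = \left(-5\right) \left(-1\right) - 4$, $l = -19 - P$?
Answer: $-144$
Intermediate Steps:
$l = -84$ ($l = -19 - 65 = -84$)
$E = 1$ ($E = 5 - 4 = 1$)
$\left(- 3 \left(-3\right) \left(-1\right) 6 - 6\right) E + l = \left(- 3 \left(-3\right) \left(-1\right) 6 - 6\right) 1 - 84 = \left(- 3 \cdot 3 \cdot 6 - 6\right) 1 - 84 = \left(\left(-3\right) 18 - 6\right) 1 - 84 = \left(-54 - 6\right) 1 - 84 = \left(-60\right) 1 - 84 = -60 - 84 = -144$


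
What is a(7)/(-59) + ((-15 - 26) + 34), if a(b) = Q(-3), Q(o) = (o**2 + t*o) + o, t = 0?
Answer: -419/59 ≈ -7.1017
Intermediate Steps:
Q(o) = o + o**2 (Q(o) = (o**2 + 0*o) + o = (o**2 + 0) + o = o**2 + o = o + o**2)
a(b) = 6 (a(b) = -3*(1 - 3) = -3*(-2) = 6)
a(7)/(-59) + ((-15 - 26) + 34) = 6/(-59) + ((-15 - 26) + 34) = -1/59*6 + (-41 + 34) = -6/59 - 7 = -419/59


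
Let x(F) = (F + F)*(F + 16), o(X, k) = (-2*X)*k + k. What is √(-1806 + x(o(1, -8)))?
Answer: 3*I*√158 ≈ 37.709*I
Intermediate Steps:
o(X, k) = k - 2*X*k (o(X, k) = -2*X*k + k = k - 2*X*k)
x(F) = 2*F*(16 + F) (x(F) = (2*F)*(16 + F) = 2*F*(16 + F))
√(-1806 + x(o(1, -8))) = √(-1806 + 2*(-8*(1 - 2*1))*(16 - 8*(1 - 2*1))) = √(-1806 + 2*(-8*(1 - 2))*(16 - 8*(1 - 2))) = √(-1806 + 2*(-8*(-1))*(16 - 8*(-1))) = √(-1806 + 2*8*(16 + 8)) = √(-1806 + 2*8*24) = √(-1806 + 384) = √(-1422) = 3*I*√158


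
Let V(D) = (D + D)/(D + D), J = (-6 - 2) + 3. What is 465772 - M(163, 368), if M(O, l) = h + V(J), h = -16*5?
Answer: 465851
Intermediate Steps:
J = -5 (J = -8 + 3 = -5)
V(D) = 1 (V(D) = (2*D)/((2*D)) = (2*D)*(1/(2*D)) = 1)
h = -80
M(O, l) = -79 (M(O, l) = -80 + 1 = -79)
465772 - M(163, 368) = 465772 - 1*(-79) = 465772 + 79 = 465851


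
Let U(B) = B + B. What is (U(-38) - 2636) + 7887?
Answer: 5175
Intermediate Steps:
U(B) = 2*B
(U(-38) - 2636) + 7887 = (2*(-38) - 2636) + 7887 = (-76 - 2636) + 7887 = -2712 + 7887 = 5175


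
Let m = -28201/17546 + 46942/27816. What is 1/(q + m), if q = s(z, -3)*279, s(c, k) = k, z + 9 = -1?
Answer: -122014884/102116656579 ≈ -0.0011949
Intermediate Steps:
z = -10 (z = -9 - 1 = -10)
q = -837 (q = -3*279 = -837)
m = 9801329/122014884 (m = -28201*1/17546 + 46942*(1/27816) = -28201/17546 + 23471/13908 = 9801329/122014884 ≈ 0.080329)
1/(q + m) = 1/(-837 + 9801329/122014884) = 1/(-102116656579/122014884) = -122014884/102116656579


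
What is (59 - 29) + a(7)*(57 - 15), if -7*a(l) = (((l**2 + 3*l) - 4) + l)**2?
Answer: -31944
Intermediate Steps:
a(l) = -(-4 + l**2 + 4*l)**2/7 (a(l) = -(((l**2 + 3*l) - 4) + l)**2/7 = -((-4 + l**2 + 3*l) + l)**2/7 = -(-4 + l**2 + 4*l)**2/7)
(59 - 29) + a(7)*(57 - 15) = (59 - 29) + (-(-4 + 7**2 + 4*7)**2/7)*(57 - 15) = 30 - (-4 + 49 + 28)**2/7*42 = 30 - 1/7*73**2*42 = 30 - 1/7*5329*42 = 30 - 5329/7*42 = 30 - 31974 = -31944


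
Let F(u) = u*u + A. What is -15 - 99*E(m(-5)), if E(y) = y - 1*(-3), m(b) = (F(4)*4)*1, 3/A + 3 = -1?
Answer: -6351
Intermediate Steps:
A = -3/4 (A = 3/(-3 - 1) = 3/(-4) = 3*(-1/4) = -3/4 ≈ -0.75000)
F(u) = -3/4 + u**2 (F(u) = u*u - 3/4 = u**2 - 3/4 = -3/4 + u**2)
m(b) = 61 (m(b) = ((-3/4 + 4**2)*4)*1 = ((-3/4 + 16)*4)*1 = ((61/4)*4)*1 = 61*1 = 61)
E(y) = 3 + y (E(y) = y + 3 = 3 + y)
-15 - 99*E(m(-5)) = -15 - 99*(3 + 61) = -15 - 99*64 = -15 - 6336 = -6351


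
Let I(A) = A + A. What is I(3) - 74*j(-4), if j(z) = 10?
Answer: -734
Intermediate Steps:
I(A) = 2*A
I(3) - 74*j(-4) = 2*3 - 74*10 = 6 - 740 = -734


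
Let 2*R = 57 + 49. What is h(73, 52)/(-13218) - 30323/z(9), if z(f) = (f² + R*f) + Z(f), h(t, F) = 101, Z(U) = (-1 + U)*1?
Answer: -100216645/1870347 ≈ -53.582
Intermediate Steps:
R = 53 (R = (57 + 49)/2 = (½)*106 = 53)
Z(U) = -1 + U
z(f) = -1 + f² + 54*f (z(f) = (f² + 53*f) + (-1 + f) = -1 + f² + 54*f)
h(73, 52)/(-13218) - 30323/z(9) = 101/(-13218) - 30323/(-1 + 9² + 54*9) = 101*(-1/13218) - 30323/(-1 + 81 + 486) = -101/13218 - 30323/566 = -100216645/1870347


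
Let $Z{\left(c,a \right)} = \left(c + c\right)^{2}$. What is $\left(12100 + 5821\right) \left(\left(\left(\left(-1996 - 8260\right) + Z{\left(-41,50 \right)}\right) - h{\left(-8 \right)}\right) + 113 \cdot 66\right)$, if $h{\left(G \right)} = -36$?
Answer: $71003002$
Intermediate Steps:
$Z{\left(c,a \right)} = 4 c^{2}$ ($Z{\left(c,a \right)} = \left(2 c\right)^{2} = 4 c^{2}$)
$\left(12100 + 5821\right) \left(\left(\left(\left(-1996 - 8260\right) + Z{\left(-41,50 \right)}\right) - h{\left(-8 \right)}\right) + 113 \cdot 66\right) = \left(12100 + 5821\right) \left(\left(\left(\left(-1996 - 8260\right) + 4 \left(-41\right)^{2}\right) - -36\right) + 113 \cdot 66\right) = 17921 \left(\left(\left(-10256 + 4 \cdot 1681\right) + 36\right) + 7458\right) = 17921 \left(\left(\left(-10256 + 6724\right) + 36\right) + 7458\right) = 17921 \left(\left(-3532 + 36\right) + 7458\right) = 17921 \left(-3496 + 7458\right) = 17921 \cdot 3962 = 71003002$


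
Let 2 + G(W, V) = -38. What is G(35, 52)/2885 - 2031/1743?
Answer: -395277/335237 ≈ -1.1791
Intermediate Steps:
G(W, V) = -40 (G(W, V) = -2 - 38 = -40)
G(35, 52)/2885 - 2031/1743 = -40/2885 - 2031/1743 = -40*1/2885 - 2031*1/1743 = -8/577 - 677/581 = -395277/335237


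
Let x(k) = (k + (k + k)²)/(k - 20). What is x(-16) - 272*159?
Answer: -43276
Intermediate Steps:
x(k) = (k + 4*k²)/(-20 + k) (x(k) = (k + (2*k)²)/(-20 + k) = (k + 4*k²)/(-20 + k))
x(-16) - 272*159 = -16*(1 + 4*(-16))/(-20 - 16) - 272*159 = -16*(1 - 64)/(-36) - 43248 = -16*(-1/36)*(-63) - 43248 = -28 - 43248 = -43276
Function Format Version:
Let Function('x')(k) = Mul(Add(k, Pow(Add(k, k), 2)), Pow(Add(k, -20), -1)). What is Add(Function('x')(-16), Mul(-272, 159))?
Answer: -43276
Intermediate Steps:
Function('x')(k) = Mul(Pow(Add(-20, k), -1), Add(k, Mul(4, Pow(k, 2)))) (Function('x')(k) = Mul(Add(k, Pow(Mul(2, k), 2)), Pow(Add(-20, k), -1)) = Mul(Add(k, Mul(4, Pow(k, 2))), Pow(Add(-20, k), -1)) = Mul(Pow(Add(-20, k), -1), Add(k, Mul(4, Pow(k, 2)))))
Add(Function('x')(-16), Mul(-272, 159)) = Add(Mul(-16, Pow(Add(-20, -16), -1), Add(1, Mul(4, -16))), Mul(-272, 159)) = Add(Mul(-16, Pow(-36, -1), Add(1, -64)), -43248) = Add(Mul(-16, Rational(-1, 36), -63), -43248) = Add(-28, -43248) = -43276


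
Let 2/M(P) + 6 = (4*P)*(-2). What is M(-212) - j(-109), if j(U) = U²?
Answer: -10039444/845 ≈ -11881.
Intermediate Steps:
M(P) = 2/(-6 - 8*P) (M(P) = 2/(-6 + (4*P)*(-2)) = 2/(-6 - 8*P))
M(-212) - j(-109) = -1/(3 + 4*(-212)) - 1*(-109)² = -1/(3 - 848) - 1*11881 = -1/(-845) - 11881 = -1*(-1/845) - 11881 = 1/845 - 11881 = -10039444/845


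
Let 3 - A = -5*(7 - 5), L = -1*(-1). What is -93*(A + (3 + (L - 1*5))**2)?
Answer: -1302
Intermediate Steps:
L = 1
A = 13 (A = 3 - (-5)*(7 - 5) = 3 - (-5)*2 = 3 - 1*(-10) = 3 + 10 = 13)
-93*(A + (3 + (L - 1*5))**2) = -93*(13 + (3 + (1 - 1*5))**2) = -93*(13 + (3 + (1 - 5))**2) = -93*(13 + (3 - 4)**2) = -93*(13 + (-1)**2) = -93*(13 + 1) = -93*14 = -1302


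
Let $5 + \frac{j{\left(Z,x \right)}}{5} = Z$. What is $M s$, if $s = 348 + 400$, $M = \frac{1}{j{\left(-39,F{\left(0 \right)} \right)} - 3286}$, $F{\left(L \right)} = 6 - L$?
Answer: $- \frac{374}{1753} \approx -0.21335$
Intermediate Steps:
$j{\left(Z,x \right)} = -25 + 5 Z$
$M = - \frac{1}{3506}$ ($M = \frac{1}{\left(-25 + 5 \left(-39\right)\right) - 3286} = \frac{1}{\left(-25 - 195\right) - 3286} = \frac{1}{-220 - 3286} = \frac{1}{-3506} = - \frac{1}{3506} \approx -0.00028523$)
$s = 748$
$M s = \left(- \frac{1}{3506}\right) 748 = - \frac{374}{1753}$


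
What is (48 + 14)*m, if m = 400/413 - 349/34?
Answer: -4046647/7021 ≈ -576.36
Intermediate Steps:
m = -130537/14042 (m = 400*(1/413) - 349*1/34 = 400/413 - 349/34 = -130537/14042 ≈ -9.2962)
(48 + 14)*m = (48 + 14)*(-130537/14042) = 62*(-130537/14042) = -4046647/7021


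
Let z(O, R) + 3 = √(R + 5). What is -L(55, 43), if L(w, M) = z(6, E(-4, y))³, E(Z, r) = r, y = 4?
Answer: 0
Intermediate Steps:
z(O, R) = -3 + √(5 + R) (z(O, R) = -3 + √(R + 5) = -3 + √(5 + R))
L(w, M) = 0 (L(w, M) = (-3 + √(5 + 4))³ = (-3 + √9)³ = (-3 + 3)³ = 0³ = 0)
-L(55, 43) = -1*0 = 0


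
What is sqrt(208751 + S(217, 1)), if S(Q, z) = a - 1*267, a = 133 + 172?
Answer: 7*sqrt(4261) ≈ 456.93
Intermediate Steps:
a = 305
S(Q, z) = 38 (S(Q, z) = 305 - 1*267 = 305 - 267 = 38)
sqrt(208751 + S(217, 1)) = sqrt(208751 + 38) = sqrt(208789) = 7*sqrt(4261)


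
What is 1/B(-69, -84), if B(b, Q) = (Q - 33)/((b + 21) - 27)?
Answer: 25/39 ≈ 0.64103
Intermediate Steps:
B(b, Q) = (-33 + Q)/(-6 + b) (B(b, Q) = (-33 + Q)/((21 + b) - 27) = (-33 + Q)/(-6 + b))
1/B(-69, -84) = 1/((-33 - 84)/(-6 - 69)) = 1/(-117/(-75)) = 1/(-1/75*(-117)) = 1/(39/25) = 25/39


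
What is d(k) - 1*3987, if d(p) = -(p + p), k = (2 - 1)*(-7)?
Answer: -3973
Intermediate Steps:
k = -7 (k = 1*(-7) = -7)
d(p) = -2*p
d(k) - 1*3987 = -2*(-7) - 1*3987 = 14 - 3987 = -3973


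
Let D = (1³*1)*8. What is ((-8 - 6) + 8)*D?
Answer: -48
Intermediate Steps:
D = 8 (D = (1*1)*8 = 1*8 = 8)
((-8 - 6) + 8)*D = ((-8 - 6) + 8)*8 = (-14 + 8)*8 = -6*8 = -48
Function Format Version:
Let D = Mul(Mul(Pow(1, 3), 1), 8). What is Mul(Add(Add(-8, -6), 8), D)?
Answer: -48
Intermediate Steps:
D = 8 (D = Mul(Mul(1, 1), 8) = Mul(1, 8) = 8)
Mul(Add(Add(-8, -6), 8), D) = Mul(Add(Add(-8, -6), 8), 8) = Mul(Add(-14, 8), 8) = Mul(-6, 8) = -48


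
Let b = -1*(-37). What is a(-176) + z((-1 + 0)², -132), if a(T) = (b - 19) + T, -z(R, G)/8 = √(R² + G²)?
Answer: -158 - 40*√697 ≈ -1214.0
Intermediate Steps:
b = 37
z(R, G) = -8*√(G² + R²) (z(R, G) = -8*√(R² + G²) = -8*√(G² + R²))
a(T) = 18 + T (a(T) = (37 - 19) + T = 18 + T)
a(-176) + z((-1 + 0)², -132) = (18 - 176) - 8*√((-132)² + ((-1 + 0)²)²) = -158 - 8*√(17424 + ((-1)²)²) = -158 - 8*√(17424 + 1²) = -158 - 8*√(17424 + 1) = -158 - 40*√697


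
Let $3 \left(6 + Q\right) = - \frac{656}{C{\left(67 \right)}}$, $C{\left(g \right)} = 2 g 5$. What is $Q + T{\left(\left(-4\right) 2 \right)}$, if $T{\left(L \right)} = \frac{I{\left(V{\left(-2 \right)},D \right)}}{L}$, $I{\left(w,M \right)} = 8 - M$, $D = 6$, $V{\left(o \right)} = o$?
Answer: $- \frac{26437}{4020} \approx -6.5764$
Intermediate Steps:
$C{\left(g \right)} = 10 g$
$T{\left(L \right)} = \frac{2}{L}$ ($T{\left(L \right)} = \frac{8 - 6}{L} = \frac{2}{L}$)
$Q = - \frac{6358}{1005}$ ($Q = -6 + \frac{\left(-656\right) \frac{1}{10 \cdot 67}}{3} = -6 + \frac{\left(-656\right) \frac{1}{670}}{3} = -6 + \frac{1}{3} \left(- \frac{328}{335}\right) = -6 - \frac{328}{1005} = - \frac{6358}{1005} \approx -6.3264$)
$Q + T{\left(\left(-4\right) 2 \right)} = - \frac{6358}{1005} + \frac{2}{\left(-4\right) 2} = - \frac{6358}{1005} + \frac{2}{-8} = - \frac{6358}{1005} + 2 \left(- \frac{1}{8}\right) = - \frac{6358}{1005} - \frac{1}{4} = - \frac{26437}{4020}$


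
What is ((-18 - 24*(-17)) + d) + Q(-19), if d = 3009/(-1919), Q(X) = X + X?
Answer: 672479/1919 ≈ 350.43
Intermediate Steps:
Q(X) = 2*X
d = -3009/1919 (d = 3009*(-1/1919) = -3009/1919 ≈ -1.5680)
((-18 - 24*(-17)) + d) + Q(-19) = ((-18 - 24*(-17)) - 3009/1919) + 2*(-19) = ((-18 + 408) - 3009/1919) - 38 = (390 - 3009/1919) - 38 = 745401/1919 - 38 = 672479/1919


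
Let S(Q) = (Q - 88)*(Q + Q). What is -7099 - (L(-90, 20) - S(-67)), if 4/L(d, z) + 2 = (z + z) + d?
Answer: 177724/13 ≈ 13671.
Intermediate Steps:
S(Q) = 2*Q*(-88 + Q) (S(Q) = (-88 + Q)*(2*Q) = 2*Q*(-88 + Q))
L(d, z) = 4/(-2 + d + 2*z) (L(d, z) = 4/(-2 + ((z + z) + d)) = 4/(-2 + (2*z + d)) = 4/(-2 + (d + 2*z)) = 4/(-2 + d + 2*z))
-7099 - (L(-90, 20) - S(-67)) = -7099 - (4/(-2 - 90 + 2*20) - 2*(-67)*(-88 - 67)) = -7099 - (4/(-2 - 90 + 40) - 2*(-67)*(-155)) = -7099 - (4/(-52) - 1*20770) = -7099 - (4*(-1/52) - 20770) = -7099 - (-1/13 - 20770) = -7099 - 1*(-270011/13) = -7099 + 270011/13 = 177724/13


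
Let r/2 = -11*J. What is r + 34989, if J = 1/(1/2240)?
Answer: -14291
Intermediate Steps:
J = 2240 (J = 1/(1/2240) = 2240)
r = -49280 (r = 2*(-11*2240) = 2*(-24640) = -49280)
r + 34989 = -49280 + 34989 = -14291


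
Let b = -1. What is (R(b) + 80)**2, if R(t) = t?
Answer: 6241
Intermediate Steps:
(R(b) + 80)**2 = (-1 + 80)**2 = 79**2 = 6241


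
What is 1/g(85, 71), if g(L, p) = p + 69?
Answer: 1/140 ≈ 0.0071429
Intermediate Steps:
g(L, p) = 69 + p
1/g(85, 71) = 1/(69 + 71) = 1/140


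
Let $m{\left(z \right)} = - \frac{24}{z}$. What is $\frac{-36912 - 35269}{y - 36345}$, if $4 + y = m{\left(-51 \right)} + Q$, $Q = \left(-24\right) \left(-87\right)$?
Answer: $\frac{1227077}{582429} \approx 2.1068$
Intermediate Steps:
$Q = 2088$
$y = \frac{35436}{17}$ ($y = -4 + \left(- \frac{24}{-51} + 2088\right) = -4 + \left(\left(-24\right) \left(- \frac{1}{51}\right) + 2088\right) = -4 + \left(\frac{8}{17} + 2088\right) = -4 + \frac{35504}{17} = \frac{35436}{17} \approx 2084.5$)
$\frac{-36912 - 35269}{y - 36345} = \frac{-36912 - 35269}{\frac{35436}{17} - 36345} = - \frac{72181}{- \frac{582429}{17}} = \left(-72181\right) \left(- \frac{17}{582429}\right) = \frac{1227077}{582429}$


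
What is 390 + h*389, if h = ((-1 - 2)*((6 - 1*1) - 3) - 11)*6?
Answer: -39288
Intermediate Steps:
h = -102 (h = (-3*((6 - 1) - 3) - 11)*6 = (-3*(5 - 3) - 11)*6 = (-3*2 - 11)*6 = (-6 - 11)*6 = -17*6 = -102)
390 + h*389 = 390 - 102*389 = 390 - 39678 = -39288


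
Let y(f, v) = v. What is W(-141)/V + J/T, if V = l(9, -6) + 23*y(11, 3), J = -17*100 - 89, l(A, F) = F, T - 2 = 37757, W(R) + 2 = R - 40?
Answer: -2340868/792939 ≈ -2.9521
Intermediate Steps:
W(R) = -42 + R (W(R) = -2 + (R - 40) = -2 + (-40 + R) = -42 + R)
T = 37759 (T = 2 + 37757 = 37759)
J = -1789 (J = -1700 - 89 = -1789)
V = 63 (V = -6 + 23*3 = -6 + 69 = 63)
W(-141)/V + J/T = (-42 - 141)/63 - 1789/37759 = -183*1/63 - 1789*1/37759 = -61/21 - 1789/37759 = -2340868/792939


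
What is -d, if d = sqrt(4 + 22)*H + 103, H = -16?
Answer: -103 + 16*sqrt(26) ≈ -21.416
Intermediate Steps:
d = 103 - 16*sqrt(26) (d = sqrt(4 + 22)*(-16) + 103 = sqrt(26)*(-16) + 103 = -16*sqrt(26) + 103 = 103 - 16*sqrt(26) ≈ 21.416)
-d = -(103 - 16*sqrt(26)) = -103 + 16*sqrt(26)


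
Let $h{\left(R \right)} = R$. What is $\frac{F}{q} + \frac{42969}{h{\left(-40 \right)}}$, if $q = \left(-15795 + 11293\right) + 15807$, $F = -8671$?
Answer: $- \frac{97222277}{90440} \approx -1075.0$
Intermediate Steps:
$q = 11305$ ($q = -4502 + 15807 = 11305$)
$\frac{F}{q} + \frac{42969}{h{\left(-40 \right)}} = - \frac{8671}{11305} + \frac{42969}{-40} = \left(-8671\right) \frac{1}{11305} + 42969 \left(- \frac{1}{40}\right) = - \frac{8671}{11305} - \frac{42969}{40} = - \frac{97222277}{90440}$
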